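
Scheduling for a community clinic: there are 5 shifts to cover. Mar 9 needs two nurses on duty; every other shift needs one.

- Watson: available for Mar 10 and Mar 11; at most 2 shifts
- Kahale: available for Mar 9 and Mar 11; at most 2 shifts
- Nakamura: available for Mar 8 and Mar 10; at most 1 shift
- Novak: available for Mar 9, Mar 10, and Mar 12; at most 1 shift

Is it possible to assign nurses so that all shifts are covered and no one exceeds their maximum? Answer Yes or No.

Total capacity is 6 and 6 slots are needed, so capacity alone doesn't rule it out.
Shifts {Mar 9, Mar 12} need 3 worker-slots in total, but the nurses available for any of those shifts (Kahale and Novak) can supply at most 2 among them. So no valid schedule exists.

No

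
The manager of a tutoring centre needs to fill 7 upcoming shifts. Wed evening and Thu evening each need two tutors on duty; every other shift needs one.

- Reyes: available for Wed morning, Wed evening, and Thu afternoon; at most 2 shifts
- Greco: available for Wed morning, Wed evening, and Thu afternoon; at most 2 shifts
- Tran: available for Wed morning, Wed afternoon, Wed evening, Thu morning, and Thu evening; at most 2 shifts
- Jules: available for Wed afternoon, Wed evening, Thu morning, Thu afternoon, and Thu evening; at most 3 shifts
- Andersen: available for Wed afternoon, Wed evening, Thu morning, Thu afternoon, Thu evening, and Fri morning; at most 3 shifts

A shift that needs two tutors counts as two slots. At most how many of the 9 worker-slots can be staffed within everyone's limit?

Total capacity across all tutors is 2+2+2+3+3 = 12, and 9 slots are needed, so at most 9 can be filled.
An assignment achieving 9: Wed morning→Reyes, Wed afternoon→Tran, Wed evening→Greco+Jules, Thu morning→Tran, Thu afternoon→Reyes, Thu evening→Jules+Andersen, Fri morning→Andersen.
Loads: Reyes 2/2, Greco 1/2, Tran 2/2, Jules 2/3, Andersen 2/3.

9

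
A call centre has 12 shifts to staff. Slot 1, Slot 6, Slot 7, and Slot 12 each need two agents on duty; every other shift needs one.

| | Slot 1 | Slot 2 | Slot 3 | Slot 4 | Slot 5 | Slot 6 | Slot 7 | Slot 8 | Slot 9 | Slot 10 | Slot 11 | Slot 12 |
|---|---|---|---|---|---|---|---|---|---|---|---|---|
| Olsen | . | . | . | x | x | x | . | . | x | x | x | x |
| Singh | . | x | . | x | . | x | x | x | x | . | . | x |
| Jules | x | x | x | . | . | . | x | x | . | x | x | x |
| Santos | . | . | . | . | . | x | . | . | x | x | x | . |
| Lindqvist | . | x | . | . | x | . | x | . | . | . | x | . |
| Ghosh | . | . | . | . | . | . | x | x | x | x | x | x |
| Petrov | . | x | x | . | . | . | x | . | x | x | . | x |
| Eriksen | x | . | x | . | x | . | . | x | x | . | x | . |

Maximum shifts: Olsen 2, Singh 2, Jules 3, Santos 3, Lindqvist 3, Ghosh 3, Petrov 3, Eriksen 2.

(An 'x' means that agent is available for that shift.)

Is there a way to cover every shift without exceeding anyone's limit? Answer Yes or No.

Slot 1 can only be covered by Jules and Eriksen, so that assignment is forced.
One valid schedule: Slot 1→Jules+Eriksen, Slot 2→Singh, Slot 3→Jules, Slot 4→Olsen, Slot 5→Olsen, Slot 6→Singh+Santos, Slot 7→Lindqvist+Ghosh, Slot 8→Jules, Slot 9→Santos, Slot 10→Santos, Slot 11→Lindqvist, Slot 12→Ghosh+Petrov.
Loads: Olsen 2/2, Singh 2/2, Jules 3/3, Santos 3/3, Lindqvist 2/3, Ghosh 2/3, Petrov 1/3, Eriksen 1/2 — all within limits.

Yes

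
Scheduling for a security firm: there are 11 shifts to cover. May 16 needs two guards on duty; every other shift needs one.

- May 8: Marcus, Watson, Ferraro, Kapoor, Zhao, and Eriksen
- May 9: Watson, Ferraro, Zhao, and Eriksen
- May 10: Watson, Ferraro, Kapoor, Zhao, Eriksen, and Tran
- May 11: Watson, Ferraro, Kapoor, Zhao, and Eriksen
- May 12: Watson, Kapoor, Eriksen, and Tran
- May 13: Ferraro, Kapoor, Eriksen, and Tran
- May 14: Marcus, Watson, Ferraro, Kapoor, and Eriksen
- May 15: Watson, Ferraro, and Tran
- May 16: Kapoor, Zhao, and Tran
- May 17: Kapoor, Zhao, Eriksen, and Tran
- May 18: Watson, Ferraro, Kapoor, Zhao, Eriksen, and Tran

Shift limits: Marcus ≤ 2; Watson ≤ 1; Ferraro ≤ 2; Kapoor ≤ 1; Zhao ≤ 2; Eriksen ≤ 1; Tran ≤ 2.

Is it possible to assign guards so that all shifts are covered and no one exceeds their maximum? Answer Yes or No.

Total capacity is 2+1+2+1+2+1+2 = 11 but 12 worker-slots are needed — infeasible.

No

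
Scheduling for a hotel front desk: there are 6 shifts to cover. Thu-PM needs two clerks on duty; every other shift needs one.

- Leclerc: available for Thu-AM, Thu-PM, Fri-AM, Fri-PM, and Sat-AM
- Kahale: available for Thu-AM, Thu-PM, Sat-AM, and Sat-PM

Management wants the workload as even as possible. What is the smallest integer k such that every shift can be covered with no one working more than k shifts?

4

With 2 clerks and 7 worker-slots to fill, someone must work at least ⌈7/2⌉ = 4 shifts, so k ≥ 4.
k = 4 works: Thu-AM→Leclerc, Thu-PM→Leclerc+Kahale, Fri-AM→Leclerc, Fri-PM→Leclerc, Sat-AM→Kahale, Sat-PM→Kahale.
Loads: Leclerc 4, Kahale 3 — all ≤ 4.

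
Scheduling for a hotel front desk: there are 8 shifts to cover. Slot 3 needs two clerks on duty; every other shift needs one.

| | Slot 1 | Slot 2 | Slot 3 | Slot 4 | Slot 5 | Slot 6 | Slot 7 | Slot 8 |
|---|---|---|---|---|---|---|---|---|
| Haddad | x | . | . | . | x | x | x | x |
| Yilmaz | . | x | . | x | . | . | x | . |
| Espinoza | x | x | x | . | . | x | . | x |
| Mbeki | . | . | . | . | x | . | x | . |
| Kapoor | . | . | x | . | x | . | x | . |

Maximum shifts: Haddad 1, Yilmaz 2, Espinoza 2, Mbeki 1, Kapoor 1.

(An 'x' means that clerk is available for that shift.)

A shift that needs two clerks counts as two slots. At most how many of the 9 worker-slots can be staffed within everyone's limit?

7

Total capacity across all clerks is 1+2+2+1+1 = 7, and 9 slots are needed, so at most 7 can be filled.
An assignment achieving 7: Slot 1→Haddad, Slot 2→Yilmaz, Slot 3→Espinoza+Kapoor, Slot 4→Yilmaz, Slot 5→Mbeki, Slot 6→Espinoza.
Loads: Haddad 1/1, Yilmaz 2/2, Espinoza 2/2, Mbeki 1/1, Kapoor 1/1.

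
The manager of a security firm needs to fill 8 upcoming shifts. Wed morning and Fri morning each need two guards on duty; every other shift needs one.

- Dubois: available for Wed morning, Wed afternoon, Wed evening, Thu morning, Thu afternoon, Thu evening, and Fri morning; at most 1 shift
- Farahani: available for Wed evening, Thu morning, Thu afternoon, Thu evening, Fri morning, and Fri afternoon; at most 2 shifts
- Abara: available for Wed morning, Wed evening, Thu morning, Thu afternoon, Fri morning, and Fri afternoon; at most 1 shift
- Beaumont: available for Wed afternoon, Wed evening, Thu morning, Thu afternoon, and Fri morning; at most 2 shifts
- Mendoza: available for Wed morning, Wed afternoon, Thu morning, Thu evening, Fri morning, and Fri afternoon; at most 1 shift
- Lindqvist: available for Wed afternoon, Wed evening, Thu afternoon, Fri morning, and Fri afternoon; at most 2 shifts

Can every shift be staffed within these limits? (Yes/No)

No

Total capacity is 1+2+1+2+1+2 = 9 but 10 worker-slots are needed — infeasible.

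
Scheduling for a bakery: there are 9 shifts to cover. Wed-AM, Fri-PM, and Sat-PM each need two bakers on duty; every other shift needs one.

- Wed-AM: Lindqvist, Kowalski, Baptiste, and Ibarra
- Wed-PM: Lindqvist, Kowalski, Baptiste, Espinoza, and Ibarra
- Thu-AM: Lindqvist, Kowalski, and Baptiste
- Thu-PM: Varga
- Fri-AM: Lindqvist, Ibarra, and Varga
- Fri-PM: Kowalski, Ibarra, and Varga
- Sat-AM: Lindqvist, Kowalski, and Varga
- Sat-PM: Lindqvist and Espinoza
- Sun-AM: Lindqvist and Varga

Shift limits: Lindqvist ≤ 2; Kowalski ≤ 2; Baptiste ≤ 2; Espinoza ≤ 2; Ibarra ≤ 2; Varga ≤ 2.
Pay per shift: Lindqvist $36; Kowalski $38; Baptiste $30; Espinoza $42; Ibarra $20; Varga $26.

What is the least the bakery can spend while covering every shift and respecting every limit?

Thu-PM can only be covered by Varga, so that assignment is forced.
Sat-PM can only be covered by Lindqvist and Espinoza, so that assignment is forced.
Picking the cheapest available baker for each shift independently would cost $322, but that ignores the shift limits.
An optimal schedule: Wed-AM→Kowalski+Baptiste, Wed-PM→Espinoza, Thu-AM→Baptiste, Thu-PM→Varga, Fri-AM→Ibarra, Fri-PM→Kowalski+Ibarra, Sat-AM→Varga, Sat-PM→Lindqvist+Espinoza, Sun-AM→Lindqvist.
Total: 38 + 30 + 42 + 30 + 26 + 20 + 38 + 20 + 26 + 36 + 42 + 36 = $384.

$384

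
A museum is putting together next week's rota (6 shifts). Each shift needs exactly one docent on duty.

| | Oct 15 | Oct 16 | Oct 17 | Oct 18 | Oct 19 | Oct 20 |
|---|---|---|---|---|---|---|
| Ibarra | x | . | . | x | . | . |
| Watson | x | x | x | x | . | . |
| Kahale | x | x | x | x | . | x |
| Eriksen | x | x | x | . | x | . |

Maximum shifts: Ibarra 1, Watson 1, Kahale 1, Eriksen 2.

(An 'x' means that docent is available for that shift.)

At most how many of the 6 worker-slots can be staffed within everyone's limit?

Total capacity across all docents is 1+1+1+2 = 5, and 6 slots are needed, so at most 5 can be filled.
An assignment achieving 5: Oct 16→Watson, Oct 17→Eriksen, Oct 18→Ibarra, Oct 19→Eriksen, Oct 20→Kahale.
Loads: Ibarra 1/1, Watson 1/1, Kahale 1/1, Eriksen 2/2.

5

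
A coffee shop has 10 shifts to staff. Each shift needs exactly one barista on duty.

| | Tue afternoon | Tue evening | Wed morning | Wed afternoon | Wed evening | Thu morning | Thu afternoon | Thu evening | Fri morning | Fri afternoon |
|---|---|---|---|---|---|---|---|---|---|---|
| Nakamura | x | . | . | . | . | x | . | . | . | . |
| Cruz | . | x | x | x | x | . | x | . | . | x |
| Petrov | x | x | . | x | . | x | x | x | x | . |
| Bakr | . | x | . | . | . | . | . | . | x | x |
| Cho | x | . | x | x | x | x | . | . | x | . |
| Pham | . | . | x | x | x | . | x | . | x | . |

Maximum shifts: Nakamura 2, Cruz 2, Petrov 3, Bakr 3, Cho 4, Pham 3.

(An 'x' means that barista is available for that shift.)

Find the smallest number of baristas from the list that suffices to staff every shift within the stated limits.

10 slots to fill and no one can take more than 4, so at least ⌈10/4⌉ = 3 baristas are needed.
Petrov, Bakr, and Cho alone can cover everything: Tue afternoon→Petrov, Tue evening→Bakr, Wed morning→Cho, Wed afternoon→Cho, Wed evening→Cho, Thu morning→Cho, Thu afternoon→Petrov, Thu evening→Petrov, Fri morning→Bakr, Fri afternoon→Bakr.

3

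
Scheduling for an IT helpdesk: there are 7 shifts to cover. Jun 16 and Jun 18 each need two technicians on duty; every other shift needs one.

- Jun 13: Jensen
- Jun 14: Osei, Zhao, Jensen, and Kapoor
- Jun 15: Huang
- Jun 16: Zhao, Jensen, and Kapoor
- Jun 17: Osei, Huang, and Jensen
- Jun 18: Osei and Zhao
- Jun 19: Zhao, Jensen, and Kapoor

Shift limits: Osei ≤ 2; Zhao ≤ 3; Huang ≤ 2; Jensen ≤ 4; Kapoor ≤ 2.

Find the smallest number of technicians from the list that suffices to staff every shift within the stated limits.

4

9 slots to fill and no one can take more than 4, so at least ⌈9/4⌉ = 3 technicians are needed.
Shifts {Jun 13, Jun 15, Jun 18} need 4 slots, but among the technicians available for them (Osei, Zhao, Huang, and Jensen) any 3 together supply at most 3. So 3 technicians are not enough.
Osei, Zhao, Huang, and Jensen alone can cover everything: Jun 13→Jensen, Jun 14→Osei, Jun 15→Huang, Jun 16→Zhao+Jensen, Jun 17→Huang, Jun 18→Osei+Zhao, Jun 19→Zhao.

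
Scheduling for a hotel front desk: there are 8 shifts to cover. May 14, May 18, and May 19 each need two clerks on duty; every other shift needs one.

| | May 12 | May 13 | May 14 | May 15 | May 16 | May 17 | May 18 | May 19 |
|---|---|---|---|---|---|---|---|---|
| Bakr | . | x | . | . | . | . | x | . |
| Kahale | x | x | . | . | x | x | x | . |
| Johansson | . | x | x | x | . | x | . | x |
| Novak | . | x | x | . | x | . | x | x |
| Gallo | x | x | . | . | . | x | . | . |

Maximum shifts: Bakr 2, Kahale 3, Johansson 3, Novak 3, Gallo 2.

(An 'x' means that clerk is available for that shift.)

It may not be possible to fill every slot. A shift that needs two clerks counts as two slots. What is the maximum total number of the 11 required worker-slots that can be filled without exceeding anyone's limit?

Total capacity across all clerks is 2+3+3+3+2 = 13, and 11 slots are needed, so at most 11 can be filled.
An assignment achieving 11: May 12→Kahale, May 13→Bakr, May 14→Johansson+Novak, May 15→Johansson, May 16→Kahale, May 17→Kahale, May 18→Bakr+Novak, May 19→Johansson+Novak.
Loads: Bakr 2/2, Kahale 3/3, Johansson 3/3, Novak 3/3, Gallo 0/2.

11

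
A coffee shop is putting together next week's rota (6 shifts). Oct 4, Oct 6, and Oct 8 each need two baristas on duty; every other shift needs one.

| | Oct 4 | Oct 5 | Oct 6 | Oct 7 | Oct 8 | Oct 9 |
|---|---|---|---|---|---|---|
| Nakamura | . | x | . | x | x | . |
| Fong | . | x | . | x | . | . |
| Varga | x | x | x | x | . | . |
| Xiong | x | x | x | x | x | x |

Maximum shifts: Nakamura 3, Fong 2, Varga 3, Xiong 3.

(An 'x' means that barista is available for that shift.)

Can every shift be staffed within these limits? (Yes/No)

Total capacity is 11 and 9 slots are needed, so capacity alone doesn't rule it out.
Shifts {Oct 4, Oct 6, Oct 8, Oct 9} need 7 worker-slots in total, but the baristas available for any of those shifts (Nakamura, Varga, and Xiong) can supply at most 6 among them. So no valid schedule exists.

No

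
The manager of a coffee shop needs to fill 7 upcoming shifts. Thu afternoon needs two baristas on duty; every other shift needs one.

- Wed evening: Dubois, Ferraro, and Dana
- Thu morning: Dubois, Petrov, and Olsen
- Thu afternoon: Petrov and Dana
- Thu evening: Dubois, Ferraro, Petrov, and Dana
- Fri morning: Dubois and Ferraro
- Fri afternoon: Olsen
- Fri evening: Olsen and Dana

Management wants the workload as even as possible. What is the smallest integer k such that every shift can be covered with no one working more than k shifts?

2

With 5 baristas and 8 worker-slots to fill, someone must work at least ⌈8/5⌉ = 2 shifts, so k ≥ 2.
k = 2 works: Wed evening→Dubois, Thu morning→Petrov, Thu afternoon→Petrov+Dana, Thu evening→Ferraro, Fri morning→Dubois, Fri afternoon→Olsen, Fri evening→Olsen.
Loads: Dubois 2, Ferraro 1, Petrov 2, Olsen 2, Dana 1 — all ≤ 2.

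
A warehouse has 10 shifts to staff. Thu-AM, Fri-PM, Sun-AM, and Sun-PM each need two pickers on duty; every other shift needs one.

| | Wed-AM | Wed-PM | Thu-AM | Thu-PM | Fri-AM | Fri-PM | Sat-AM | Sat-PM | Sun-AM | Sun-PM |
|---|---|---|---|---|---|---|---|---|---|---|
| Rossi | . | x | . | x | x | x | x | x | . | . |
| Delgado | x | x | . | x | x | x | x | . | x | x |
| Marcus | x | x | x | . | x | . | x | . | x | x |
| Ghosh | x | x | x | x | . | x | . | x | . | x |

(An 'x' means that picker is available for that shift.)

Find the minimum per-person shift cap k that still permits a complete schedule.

With 4 pickers and 14 worker-slots to fill, someone must work at least ⌈14/4⌉ = 4 shifts, so k ≥ 4.
k = 4 works: Wed-AM→Delgado, Wed-PM→Marcus, Thu-AM→Marcus+Ghosh, Thu-PM→Rossi, Fri-AM→Rossi, Fri-PM→Rossi+Delgado, Sat-AM→Delgado, Sat-PM→Rossi, Sun-AM→Delgado+Marcus, Sun-PM→Marcus+Ghosh.
Loads: Rossi 4, Delgado 4, Marcus 4, Ghosh 2 — all ≤ 4.

4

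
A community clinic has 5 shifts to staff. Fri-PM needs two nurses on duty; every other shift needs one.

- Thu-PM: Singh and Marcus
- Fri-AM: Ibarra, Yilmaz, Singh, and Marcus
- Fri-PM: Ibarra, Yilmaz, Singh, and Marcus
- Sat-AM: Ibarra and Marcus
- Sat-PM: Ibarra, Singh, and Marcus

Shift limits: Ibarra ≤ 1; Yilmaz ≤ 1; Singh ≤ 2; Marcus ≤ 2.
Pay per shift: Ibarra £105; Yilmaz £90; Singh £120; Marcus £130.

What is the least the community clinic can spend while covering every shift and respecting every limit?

Picking the cheapest available nurse for each shift independently would cost £615, but that ignores the shift limits.
An optimal schedule: Thu-PM→Singh, Fri-AM→Marcus, Fri-PM→Yilmaz+Marcus, Sat-AM→Ibarra, Sat-PM→Singh.
Total: 120 + 130 + 90 + 130 + 105 + 120 = £695.

£695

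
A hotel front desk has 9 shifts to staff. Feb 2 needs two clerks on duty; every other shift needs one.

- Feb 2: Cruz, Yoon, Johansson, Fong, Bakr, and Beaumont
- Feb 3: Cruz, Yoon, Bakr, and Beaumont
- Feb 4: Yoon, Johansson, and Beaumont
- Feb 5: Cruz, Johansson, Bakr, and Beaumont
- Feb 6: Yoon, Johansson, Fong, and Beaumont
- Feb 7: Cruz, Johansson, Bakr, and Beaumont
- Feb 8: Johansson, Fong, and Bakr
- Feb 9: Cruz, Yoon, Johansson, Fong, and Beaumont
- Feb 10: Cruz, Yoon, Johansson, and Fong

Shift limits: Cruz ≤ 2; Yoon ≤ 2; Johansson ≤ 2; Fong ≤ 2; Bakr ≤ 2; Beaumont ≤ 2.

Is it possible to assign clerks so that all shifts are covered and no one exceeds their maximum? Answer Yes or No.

One valid schedule: Feb 2→Bakr+Beaumont, Feb 3→Cruz, Feb 4→Yoon, Feb 5→Cruz, Feb 6→Yoon, Feb 7→Johansson, Feb 8→Johansson, Feb 9→Fong, Feb 10→Fong.
Loads: Cruz 2/2, Yoon 2/2, Johansson 2/2, Fong 2/2, Bakr 1/2, Beaumont 1/2 — all within limits.

Yes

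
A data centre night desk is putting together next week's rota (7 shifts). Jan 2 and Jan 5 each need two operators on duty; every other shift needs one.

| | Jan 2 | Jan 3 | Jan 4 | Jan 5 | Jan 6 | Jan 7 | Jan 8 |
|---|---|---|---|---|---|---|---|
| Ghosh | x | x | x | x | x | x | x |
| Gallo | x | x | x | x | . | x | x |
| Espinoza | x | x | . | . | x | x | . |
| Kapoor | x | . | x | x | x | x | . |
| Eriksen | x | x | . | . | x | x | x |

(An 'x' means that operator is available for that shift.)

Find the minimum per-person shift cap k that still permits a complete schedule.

2

With 5 operators and 9 worker-slots to fill, someone must work at least ⌈9/5⌉ = 2 shifts, so k ≥ 2.
k = 2 works: Jan 2→Kapoor+Eriksen, Jan 3→Espinoza, Jan 4→Ghosh, Jan 5→Ghosh+Gallo, Jan 6→Espinoza, Jan 7→Kapoor, Jan 8→Gallo.
Loads: Ghosh 2, Gallo 2, Espinoza 2, Kapoor 2, Eriksen 1 — all ≤ 2.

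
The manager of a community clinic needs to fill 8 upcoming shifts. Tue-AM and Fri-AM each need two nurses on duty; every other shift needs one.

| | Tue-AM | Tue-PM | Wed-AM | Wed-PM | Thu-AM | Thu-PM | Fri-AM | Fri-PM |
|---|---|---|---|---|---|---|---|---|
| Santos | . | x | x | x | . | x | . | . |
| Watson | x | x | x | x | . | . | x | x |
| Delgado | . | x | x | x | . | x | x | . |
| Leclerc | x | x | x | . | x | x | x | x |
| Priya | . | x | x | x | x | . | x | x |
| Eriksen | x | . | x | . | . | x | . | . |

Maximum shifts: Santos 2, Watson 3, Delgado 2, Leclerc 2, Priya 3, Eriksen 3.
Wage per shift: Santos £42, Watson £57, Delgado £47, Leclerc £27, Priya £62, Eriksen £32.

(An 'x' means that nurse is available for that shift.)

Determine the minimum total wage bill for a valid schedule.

Picking the cheapest available nurse for each shift independently would cost £310, but that ignores the shift limits.
An optimal schedule: Tue-AM→Leclerc+Eriksen, Tue-PM→Santos, Wed-AM→Eriksen, Wed-PM→Santos, Thu-AM→Leclerc, Thu-PM→Eriksen, Fri-AM→Delgado+Watson, Fri-PM→Watson.
Total: 27 + 32 + 42 + 32 + 42 + 27 + 32 + 47 + 57 + 57 = £395.

£395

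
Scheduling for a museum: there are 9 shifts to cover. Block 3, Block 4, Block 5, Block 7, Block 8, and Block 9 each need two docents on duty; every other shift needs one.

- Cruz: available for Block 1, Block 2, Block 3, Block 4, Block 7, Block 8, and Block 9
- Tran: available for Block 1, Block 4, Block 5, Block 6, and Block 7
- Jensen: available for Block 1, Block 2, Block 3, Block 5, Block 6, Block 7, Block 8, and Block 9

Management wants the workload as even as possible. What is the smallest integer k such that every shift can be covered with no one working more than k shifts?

5

With 3 docents and 15 worker-slots to fill, someone must work at least ⌈15/3⌉ = 5 shifts, so k ≥ 5.
k = 5 works: Block 1→Tran, Block 2→Cruz, Block 3→Cruz+Jensen, Block 4→Cruz+Tran, Block 5→Tran+Jensen, Block 6→Tran, Block 7→Tran+Jensen, Block 8→Cruz+Jensen, Block 9→Cruz+Jensen.
Loads: Cruz 5, Tran 5, Jensen 5 — all ≤ 5.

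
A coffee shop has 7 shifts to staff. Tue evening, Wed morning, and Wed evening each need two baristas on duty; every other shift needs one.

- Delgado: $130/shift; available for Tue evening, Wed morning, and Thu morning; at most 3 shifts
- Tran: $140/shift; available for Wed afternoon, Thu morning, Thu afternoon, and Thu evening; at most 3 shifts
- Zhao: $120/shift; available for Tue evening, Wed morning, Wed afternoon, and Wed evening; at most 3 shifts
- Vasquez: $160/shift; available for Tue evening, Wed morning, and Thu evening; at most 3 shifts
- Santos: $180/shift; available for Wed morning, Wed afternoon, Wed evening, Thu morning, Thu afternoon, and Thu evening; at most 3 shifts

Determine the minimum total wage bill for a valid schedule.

$1350

Wed evening can only be covered by Zhao and Santos, so that assignment is forced.
Picking the cheapest available barista for each shift independently would cost $1330, but that ignores the shift limits.
An optimal schedule: Tue evening→Delgado+Zhao, Wed morning→Delgado+Zhao, Wed afternoon→Tran, Wed evening→Zhao+Santos, Thu morning→Delgado, Thu afternoon→Tran, Thu evening→Tran.
Total: 130 + 120 + 130 + 120 + 140 + 120 + 180 + 130 + 140 + 140 = $1350.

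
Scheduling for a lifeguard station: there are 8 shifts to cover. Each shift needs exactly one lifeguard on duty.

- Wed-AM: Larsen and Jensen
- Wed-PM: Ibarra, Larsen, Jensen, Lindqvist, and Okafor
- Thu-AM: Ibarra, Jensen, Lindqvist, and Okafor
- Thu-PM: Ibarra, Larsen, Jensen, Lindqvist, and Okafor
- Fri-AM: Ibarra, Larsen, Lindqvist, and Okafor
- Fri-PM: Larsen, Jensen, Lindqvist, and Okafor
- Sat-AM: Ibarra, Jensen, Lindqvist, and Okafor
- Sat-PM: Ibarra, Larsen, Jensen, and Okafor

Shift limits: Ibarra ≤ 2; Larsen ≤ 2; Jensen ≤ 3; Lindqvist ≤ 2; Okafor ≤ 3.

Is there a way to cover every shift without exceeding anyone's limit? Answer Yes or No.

One valid schedule: Wed-AM→Larsen, Wed-PM→Jensen, Thu-AM→Ibarra, Thu-PM→Lindqvist, Fri-AM→Ibarra, Fri-PM→Larsen, Sat-AM→Jensen, Sat-PM→Jensen.
Loads: Ibarra 2/2, Larsen 2/2, Jensen 3/3, Lindqvist 1/2, Okafor 0/3 — all within limits.

Yes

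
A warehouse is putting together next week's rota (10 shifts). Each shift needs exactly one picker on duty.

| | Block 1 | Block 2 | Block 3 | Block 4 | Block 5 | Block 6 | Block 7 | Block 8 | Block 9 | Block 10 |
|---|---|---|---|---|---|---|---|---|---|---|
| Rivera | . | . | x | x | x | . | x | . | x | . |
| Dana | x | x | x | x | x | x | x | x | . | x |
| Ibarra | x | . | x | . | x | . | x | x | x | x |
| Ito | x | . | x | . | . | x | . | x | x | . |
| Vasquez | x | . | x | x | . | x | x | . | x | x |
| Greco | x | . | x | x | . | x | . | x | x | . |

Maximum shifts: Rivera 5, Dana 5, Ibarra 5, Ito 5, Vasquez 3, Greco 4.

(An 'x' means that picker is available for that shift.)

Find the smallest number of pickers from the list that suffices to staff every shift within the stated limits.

2

10 slots to fill and no one can take more than 5, so at least ⌈10/5⌉ = 2 pickers are needed.
Rivera and Dana alone can cover everything: Block 1→Dana, Block 2→Dana, Block 3→Rivera, Block 4→Rivera, Block 5→Rivera, Block 6→Dana, Block 7→Rivera, Block 8→Dana, Block 9→Rivera, Block 10→Dana.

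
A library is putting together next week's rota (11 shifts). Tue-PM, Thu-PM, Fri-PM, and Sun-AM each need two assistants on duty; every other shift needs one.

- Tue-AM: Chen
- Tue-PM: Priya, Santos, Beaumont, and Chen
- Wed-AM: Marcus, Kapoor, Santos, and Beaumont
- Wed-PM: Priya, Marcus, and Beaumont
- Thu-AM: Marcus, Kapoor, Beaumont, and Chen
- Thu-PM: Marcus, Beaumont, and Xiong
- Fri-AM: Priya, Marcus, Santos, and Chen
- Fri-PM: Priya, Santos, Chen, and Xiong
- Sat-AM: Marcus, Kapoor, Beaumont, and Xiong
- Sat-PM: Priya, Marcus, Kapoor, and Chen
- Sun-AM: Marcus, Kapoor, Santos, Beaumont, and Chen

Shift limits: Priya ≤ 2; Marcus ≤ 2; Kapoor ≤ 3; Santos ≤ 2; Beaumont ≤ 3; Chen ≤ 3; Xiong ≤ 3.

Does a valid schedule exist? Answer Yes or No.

Yes

Tue-AM can only be covered by Chen, so that assignment is forced.
One valid schedule: Tue-AM→Chen, Tue-PM→Santos+Beaumont, Wed-AM→Marcus, Wed-PM→Priya, Thu-AM→Kapoor, Thu-PM→Marcus+Beaumont, Fri-AM→Priya, Fri-PM→Santos+Chen, Sat-AM→Kapoor, Sat-PM→Kapoor, Sun-AM→Beaumont+Chen.
Loads: Priya 2/2, Marcus 2/2, Kapoor 3/3, Santos 2/2, Beaumont 3/3, Chen 3/3, Xiong 0/3 — all within limits.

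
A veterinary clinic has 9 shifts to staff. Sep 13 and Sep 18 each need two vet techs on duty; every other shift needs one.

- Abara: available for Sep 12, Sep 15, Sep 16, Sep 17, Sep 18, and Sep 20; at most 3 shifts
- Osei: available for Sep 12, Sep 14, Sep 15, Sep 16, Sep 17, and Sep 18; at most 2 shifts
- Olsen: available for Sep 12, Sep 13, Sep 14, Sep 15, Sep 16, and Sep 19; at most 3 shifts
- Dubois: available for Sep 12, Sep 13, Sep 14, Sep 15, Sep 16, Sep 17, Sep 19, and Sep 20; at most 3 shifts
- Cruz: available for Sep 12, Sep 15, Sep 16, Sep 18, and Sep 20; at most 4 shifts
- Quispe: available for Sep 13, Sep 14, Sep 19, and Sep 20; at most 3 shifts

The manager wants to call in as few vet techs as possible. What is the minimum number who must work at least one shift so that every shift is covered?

4

11 slots to fill and no one can take more than 4, so at least ⌈11/4⌉ = 3 vet techs are needed.
Any 3 vet techs together have capacity at most 4+3+3 = 10 < 11 slots, so 3 can never suffice.
Abara, Osei, Olsen, and Dubois alone can cover everything: Sep 12→Olsen, Sep 13→Olsen+Dubois, Sep 14→Osei, Sep 15→Dubois, Sep 16→Dubois, Sep 17→Abara, Sep 18→Abara+Osei, Sep 19→Olsen, Sep 20→Abara.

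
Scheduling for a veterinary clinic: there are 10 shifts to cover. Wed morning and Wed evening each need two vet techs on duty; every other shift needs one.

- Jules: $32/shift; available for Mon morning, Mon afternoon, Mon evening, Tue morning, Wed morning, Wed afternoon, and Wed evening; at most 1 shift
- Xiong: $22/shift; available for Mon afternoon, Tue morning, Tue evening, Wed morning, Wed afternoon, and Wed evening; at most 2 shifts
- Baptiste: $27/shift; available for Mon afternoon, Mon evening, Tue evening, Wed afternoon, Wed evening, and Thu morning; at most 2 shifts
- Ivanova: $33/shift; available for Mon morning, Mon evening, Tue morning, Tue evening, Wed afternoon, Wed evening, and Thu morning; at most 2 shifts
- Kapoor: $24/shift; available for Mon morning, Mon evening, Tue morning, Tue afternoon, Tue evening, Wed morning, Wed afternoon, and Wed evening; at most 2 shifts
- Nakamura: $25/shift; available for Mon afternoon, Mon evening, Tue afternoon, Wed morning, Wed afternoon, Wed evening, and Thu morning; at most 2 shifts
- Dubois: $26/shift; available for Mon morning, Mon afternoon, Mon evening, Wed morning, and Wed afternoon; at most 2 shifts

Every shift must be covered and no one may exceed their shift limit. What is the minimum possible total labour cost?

$313

Picking the cheapest available vet tech for each shift independently would cost $277, but that ignores the shift limits.
An optimal schedule: Mon morning→Kapoor, Mon afternoon→Nakamura, Mon evening→Dubois, Tue morning→Xiong, Tue afternoon→Kapoor, Tue evening→Xiong, Wed morning→Dubois+Jules, Wed afternoon→Baptiste, Wed evening→Baptiste+Ivanova, Thu morning→Nakamura.
Total: 24 + 25 + 26 + 22 + 24 + 22 + 26 + 32 + 27 + 27 + 33 + 25 = $313.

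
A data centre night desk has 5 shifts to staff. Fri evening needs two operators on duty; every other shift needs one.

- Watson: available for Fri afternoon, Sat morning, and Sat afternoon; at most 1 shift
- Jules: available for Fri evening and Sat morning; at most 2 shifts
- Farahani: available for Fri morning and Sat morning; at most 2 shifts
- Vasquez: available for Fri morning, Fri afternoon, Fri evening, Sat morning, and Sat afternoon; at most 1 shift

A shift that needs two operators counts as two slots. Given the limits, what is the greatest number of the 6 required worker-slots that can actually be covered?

Total capacity across all operators is 1+2+2+1 = 6, and 6 slots are needed, so at most 6 can be filled.
Shifts {Fri afternoon, Fri evening, Sat afternoon} need 4 slots but only Watson, Jules, and Vasquez are available for them, supplying at most 3 — so at least 1 slot must go unfilled.
An assignment achieving 5: Fri morning→Farahani, Fri afternoon→Watson, Fri evening→Jules+Vasquez, Sat morning→Jules.
Loads: Watson 1/1, Jules 2/2, Farahani 1/2, Vasquez 1/1.

5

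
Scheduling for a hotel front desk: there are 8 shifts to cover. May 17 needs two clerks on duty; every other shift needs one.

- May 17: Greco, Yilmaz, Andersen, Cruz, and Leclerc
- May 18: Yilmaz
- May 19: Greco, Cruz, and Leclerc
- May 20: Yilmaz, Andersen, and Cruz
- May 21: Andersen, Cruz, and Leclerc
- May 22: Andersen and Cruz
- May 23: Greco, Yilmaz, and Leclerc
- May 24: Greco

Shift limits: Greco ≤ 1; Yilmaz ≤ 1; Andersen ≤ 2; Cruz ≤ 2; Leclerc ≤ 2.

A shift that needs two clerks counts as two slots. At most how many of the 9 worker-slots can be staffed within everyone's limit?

Total capacity across all clerks is 1+1+2+2+2 = 8, and 9 slots are needed, so at most 8 can be filled.
An assignment achieving 8: May 17→Leclerc, May 18→Yilmaz, May 19→Cruz, May 20→Andersen, May 21→Cruz, May 22→Andersen, May 23→Leclerc, May 24→Greco.
Loads: Greco 1/1, Yilmaz 1/1, Andersen 2/2, Cruz 2/2, Leclerc 2/2.

8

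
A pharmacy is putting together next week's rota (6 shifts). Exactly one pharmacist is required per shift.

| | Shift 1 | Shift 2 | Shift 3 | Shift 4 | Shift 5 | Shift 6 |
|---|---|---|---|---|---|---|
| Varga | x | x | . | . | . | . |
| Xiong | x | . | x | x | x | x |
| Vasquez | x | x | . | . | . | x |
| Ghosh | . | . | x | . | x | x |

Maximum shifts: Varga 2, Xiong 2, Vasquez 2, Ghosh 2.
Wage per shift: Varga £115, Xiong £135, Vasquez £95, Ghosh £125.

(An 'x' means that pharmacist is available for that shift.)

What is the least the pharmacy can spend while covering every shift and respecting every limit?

Shift 4 can only be covered by Xiong, so that assignment is forced.
Picking the cheapest available pharmacist for each shift independently would cost £670, but that ignores the shift limits.
An optimal schedule: Shift 1→Varga, Shift 2→Vasquez, Shift 3→Ghosh, Shift 4→Xiong, Shift 5→Ghosh, Shift 6→Vasquez.
Total: 115 + 95 + 125 + 135 + 125 + 95 = £690.

£690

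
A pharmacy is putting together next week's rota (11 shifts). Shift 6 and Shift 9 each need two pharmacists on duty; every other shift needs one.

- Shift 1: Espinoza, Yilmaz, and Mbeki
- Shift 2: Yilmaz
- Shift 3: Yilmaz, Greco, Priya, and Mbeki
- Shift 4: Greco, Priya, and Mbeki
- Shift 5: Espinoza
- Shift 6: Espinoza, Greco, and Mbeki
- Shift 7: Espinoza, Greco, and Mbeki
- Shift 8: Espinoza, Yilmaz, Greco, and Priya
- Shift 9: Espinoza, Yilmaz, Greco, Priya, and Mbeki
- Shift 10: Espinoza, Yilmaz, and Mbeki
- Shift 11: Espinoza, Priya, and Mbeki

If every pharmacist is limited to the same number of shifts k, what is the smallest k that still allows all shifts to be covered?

3

With 5 pharmacists and 13 worker-slots to fill, someone must work at least ⌈13/5⌉ = 3 shifts, so k ≥ 3.
k = 3 works: Shift 1→Espinoza, Shift 2→Yilmaz, Shift 3→Yilmaz, Shift 4→Greco, Shift 5→Espinoza, Shift 6→Espinoza+Greco, Shift 7→Greco, Shift 8→Priya, Shift 9→Priya+Mbeki, Shift 10→Yilmaz, Shift 11→Priya.
Loads: Espinoza 3, Yilmaz 3, Greco 3, Priya 3, Mbeki 1 — all ≤ 3.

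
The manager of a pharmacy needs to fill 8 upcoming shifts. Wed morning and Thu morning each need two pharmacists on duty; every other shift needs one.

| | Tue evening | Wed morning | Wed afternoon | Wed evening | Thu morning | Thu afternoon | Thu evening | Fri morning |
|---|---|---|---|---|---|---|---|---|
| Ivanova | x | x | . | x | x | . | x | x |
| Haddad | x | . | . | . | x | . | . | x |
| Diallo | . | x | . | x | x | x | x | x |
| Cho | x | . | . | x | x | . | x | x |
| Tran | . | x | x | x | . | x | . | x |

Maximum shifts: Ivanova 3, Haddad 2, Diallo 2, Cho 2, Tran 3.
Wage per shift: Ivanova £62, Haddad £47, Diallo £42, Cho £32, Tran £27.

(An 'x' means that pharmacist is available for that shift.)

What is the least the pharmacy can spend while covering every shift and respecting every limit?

£385

Wed afternoon can only be covered by Tran, so that assignment is forced.
Picking the cheapest available pharmacist for each shift independently would cost £315, but that ignores the shift limits.
An optimal schedule: Tue evening→Cho, Wed morning→Tran+Diallo, Wed afternoon→Tran, Wed evening→Diallo, Thu morning→Haddad+Ivanova, Thu afternoon→Tran, Thu evening→Cho, Fri morning→Haddad.
Total: 32 + 27 + 42 + 27 + 42 + 47 + 62 + 27 + 32 + 47 = £385.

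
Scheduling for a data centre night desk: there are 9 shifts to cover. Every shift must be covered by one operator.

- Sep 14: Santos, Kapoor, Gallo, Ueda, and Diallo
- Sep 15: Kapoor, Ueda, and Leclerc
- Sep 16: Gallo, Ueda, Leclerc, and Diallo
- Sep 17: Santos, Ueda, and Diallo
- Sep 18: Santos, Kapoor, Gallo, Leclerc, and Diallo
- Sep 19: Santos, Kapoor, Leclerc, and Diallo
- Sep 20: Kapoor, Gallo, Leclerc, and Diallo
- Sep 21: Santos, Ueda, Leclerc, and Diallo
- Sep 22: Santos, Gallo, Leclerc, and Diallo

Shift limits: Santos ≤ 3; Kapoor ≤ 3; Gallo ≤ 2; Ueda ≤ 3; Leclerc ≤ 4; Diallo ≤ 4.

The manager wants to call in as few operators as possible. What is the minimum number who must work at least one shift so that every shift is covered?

9 slots to fill and no one can take more than 4, so at least ⌈9/4⌉ = 3 operators are needed.
Santos, Kapoor, and Ueda alone can cover everything: Sep 14→Ueda, Sep 15→Kapoor, Sep 16→Ueda, Sep 17→Santos, Sep 18→Santos, Sep 19→Kapoor, Sep 20→Kapoor, Sep 21→Ueda, Sep 22→Santos.

3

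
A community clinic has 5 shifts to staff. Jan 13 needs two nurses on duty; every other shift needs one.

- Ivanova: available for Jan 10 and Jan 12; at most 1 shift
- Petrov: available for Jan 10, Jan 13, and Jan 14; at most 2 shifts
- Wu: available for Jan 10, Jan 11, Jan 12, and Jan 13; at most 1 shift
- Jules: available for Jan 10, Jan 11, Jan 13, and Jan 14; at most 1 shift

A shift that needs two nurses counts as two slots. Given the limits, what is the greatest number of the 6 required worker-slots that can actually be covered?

5

Total capacity across all nurses is 1+2+1+1 = 5, and 6 slots are needed, so at most 5 can be filled.
An assignment achieving 5: Jan 11→Wu, Jan 12→Ivanova, Jan 13→Petrov+Jules, Jan 14→Petrov.
Loads: Ivanova 1/1, Petrov 2/2, Wu 1/1, Jules 1/1.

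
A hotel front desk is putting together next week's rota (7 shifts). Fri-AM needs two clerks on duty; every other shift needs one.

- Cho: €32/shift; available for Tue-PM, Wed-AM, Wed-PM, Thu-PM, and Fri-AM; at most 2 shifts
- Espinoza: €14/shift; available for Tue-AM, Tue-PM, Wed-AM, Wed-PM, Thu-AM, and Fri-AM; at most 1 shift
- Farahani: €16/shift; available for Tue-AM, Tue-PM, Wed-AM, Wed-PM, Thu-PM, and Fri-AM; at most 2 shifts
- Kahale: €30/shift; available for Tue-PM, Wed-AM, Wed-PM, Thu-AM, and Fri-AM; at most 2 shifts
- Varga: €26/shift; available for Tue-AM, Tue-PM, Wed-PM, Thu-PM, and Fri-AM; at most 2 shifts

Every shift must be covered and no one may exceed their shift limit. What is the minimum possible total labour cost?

€190

Picking the cheapest available clerk for each shift independently would cost €116, but that ignores the shift limits.
An optimal schedule: Tue-AM→Farahani, Tue-PM→Varga, Wed-AM→Kahale, Wed-PM→Varga, Thu-AM→Espinoza, Thu-PM→Farahani, Fri-AM→Kahale+Cho.
Total: 16 + 26 + 30 + 26 + 14 + 16 + 30 + 32 = €190.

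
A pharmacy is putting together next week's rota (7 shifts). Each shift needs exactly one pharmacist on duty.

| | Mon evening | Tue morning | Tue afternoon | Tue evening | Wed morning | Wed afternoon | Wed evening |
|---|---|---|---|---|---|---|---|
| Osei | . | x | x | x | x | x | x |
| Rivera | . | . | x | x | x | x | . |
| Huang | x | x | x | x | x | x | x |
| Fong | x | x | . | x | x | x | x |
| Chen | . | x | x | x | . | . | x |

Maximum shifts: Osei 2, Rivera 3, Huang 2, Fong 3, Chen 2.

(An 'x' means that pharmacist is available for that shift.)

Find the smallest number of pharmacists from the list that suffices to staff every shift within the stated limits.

7 slots to fill and no one can take more than 3, so at least ⌈7/3⌉ = 3 pharmacists are needed.
Osei, Rivera, and Huang alone can cover everything: Mon evening→Huang, Tue morning→Osei, Tue afternoon→Rivera, Tue evening→Rivera, Wed morning→Rivera, Wed afternoon→Huang, Wed evening→Osei.

3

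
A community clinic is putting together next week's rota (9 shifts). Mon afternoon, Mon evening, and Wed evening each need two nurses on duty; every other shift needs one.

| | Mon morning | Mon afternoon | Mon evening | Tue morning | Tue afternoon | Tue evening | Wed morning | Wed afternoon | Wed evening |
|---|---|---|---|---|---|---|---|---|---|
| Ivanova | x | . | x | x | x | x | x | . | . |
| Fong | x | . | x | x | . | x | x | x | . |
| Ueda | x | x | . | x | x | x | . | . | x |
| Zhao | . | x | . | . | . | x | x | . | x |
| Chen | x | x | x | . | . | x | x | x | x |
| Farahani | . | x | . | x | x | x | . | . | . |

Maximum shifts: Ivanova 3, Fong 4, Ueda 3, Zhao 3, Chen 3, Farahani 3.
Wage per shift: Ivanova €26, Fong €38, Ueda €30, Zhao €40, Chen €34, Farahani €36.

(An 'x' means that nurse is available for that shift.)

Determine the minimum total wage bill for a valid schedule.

€378

Picking the cheapest available nurse for each shift independently would cost €352, but that ignores the shift limits.
An optimal schedule: Mon morning→Ueda, Mon afternoon→Ueda+Farahani, Mon evening→Ivanova+Chen, Tue morning→Farahani, Tue afternoon→Ivanova, Tue evening→Farahani, Wed morning→Ivanova, Wed afternoon→Chen, Wed evening→Ueda+Chen.
Total: 30 + 30 + 36 + 26 + 34 + 36 + 26 + 36 + 26 + 34 + 30 + 34 = €378.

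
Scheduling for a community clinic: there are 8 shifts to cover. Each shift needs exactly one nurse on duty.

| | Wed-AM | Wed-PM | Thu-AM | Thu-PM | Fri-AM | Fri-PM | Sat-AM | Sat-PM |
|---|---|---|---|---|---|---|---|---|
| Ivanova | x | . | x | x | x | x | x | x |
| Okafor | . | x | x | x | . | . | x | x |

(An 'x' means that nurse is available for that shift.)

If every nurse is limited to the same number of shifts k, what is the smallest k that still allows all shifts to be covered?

4

With 2 nurses and 8 worker-slots to fill, someone must work at least ⌈8/2⌉ = 4 shifts, so k ≥ 4.
k = 4 works: Wed-AM→Ivanova, Wed-PM→Okafor, Thu-AM→Ivanova, Thu-PM→Okafor, Fri-AM→Ivanova, Fri-PM→Ivanova, Sat-AM→Okafor, Sat-PM→Okafor.
Loads: Ivanova 4, Okafor 4 — all ≤ 4.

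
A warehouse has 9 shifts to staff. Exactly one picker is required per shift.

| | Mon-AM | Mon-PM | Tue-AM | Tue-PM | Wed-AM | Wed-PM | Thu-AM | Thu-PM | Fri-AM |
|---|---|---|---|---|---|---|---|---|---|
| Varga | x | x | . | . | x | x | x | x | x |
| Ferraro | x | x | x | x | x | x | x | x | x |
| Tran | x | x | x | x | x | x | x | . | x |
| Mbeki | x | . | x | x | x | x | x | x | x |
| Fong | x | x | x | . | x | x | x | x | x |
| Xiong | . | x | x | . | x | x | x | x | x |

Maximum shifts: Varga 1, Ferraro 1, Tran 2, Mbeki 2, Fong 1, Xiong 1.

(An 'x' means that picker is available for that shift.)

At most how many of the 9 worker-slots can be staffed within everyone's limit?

Total capacity across all pickers is 1+1+2+2+1+1 = 8, and 9 slots are needed, so at most 8 can be filled.
An assignment achieving 8: Mon-AM→Varga, Mon-PM→Tran, Tue-AM→Tran, Tue-PM→Ferraro, Wed-AM→Mbeki, Wed-PM→Fong, Thu-AM→Xiong, Thu-PM→Mbeki.
Loads: Varga 1/1, Ferraro 1/1, Tran 2/2, Mbeki 2/2, Fong 1/1, Xiong 1/1.

8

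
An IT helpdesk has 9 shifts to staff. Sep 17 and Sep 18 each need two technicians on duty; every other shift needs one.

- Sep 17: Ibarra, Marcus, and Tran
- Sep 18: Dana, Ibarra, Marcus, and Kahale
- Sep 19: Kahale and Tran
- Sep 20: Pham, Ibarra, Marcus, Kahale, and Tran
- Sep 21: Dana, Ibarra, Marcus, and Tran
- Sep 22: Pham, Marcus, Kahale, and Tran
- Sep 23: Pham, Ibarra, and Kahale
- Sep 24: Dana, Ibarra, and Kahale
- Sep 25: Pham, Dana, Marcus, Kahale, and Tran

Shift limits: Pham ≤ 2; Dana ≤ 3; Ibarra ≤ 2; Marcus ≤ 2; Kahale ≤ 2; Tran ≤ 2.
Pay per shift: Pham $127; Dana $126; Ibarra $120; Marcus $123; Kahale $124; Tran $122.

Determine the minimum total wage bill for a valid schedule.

Picking the cheapest available technician for each shift independently would cost $1331, but that ignores the shift limits.
An optimal schedule: Sep 17→Ibarra+Tran, Sep 18→Kahale+Dana, Sep 19→Tran, Sep 20→Marcus, Sep 21→Dana, Sep 22→Marcus, Sep 23→Ibarra, Sep 24→Kahale, Sep 25→Dana.
Total: 120 + 122 + 124 + 126 + 122 + 123 + 126 + 123 + 120 + 124 + 126 = $1356.

$1356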